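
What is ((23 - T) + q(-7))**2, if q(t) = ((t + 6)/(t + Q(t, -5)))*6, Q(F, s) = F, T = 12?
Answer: 6400/49 ≈ 130.61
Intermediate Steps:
q(t) = 3*(6 + t)/t (q(t) = ((t + 6)/(t + t))*6 = ((6 + t)/((2*t)))*6 = ((6 + t)*(1/(2*t)))*6 = ((6 + t)/(2*t))*6 = 3*(6 + t)/t)
((23 - T) + q(-7))**2 = ((23 - 1*12) + (3 + 18/(-7)))**2 = ((23 - 12) + (3 + 18*(-1/7)))**2 = (11 + (3 - 18/7))**2 = (11 + 3/7)**2 = (80/7)**2 = 6400/49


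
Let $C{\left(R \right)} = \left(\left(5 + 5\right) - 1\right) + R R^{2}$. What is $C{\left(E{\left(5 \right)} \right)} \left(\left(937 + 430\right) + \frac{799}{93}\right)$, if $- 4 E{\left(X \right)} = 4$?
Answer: $\frac{1023440}{93} \approx 11005.0$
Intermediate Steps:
$E{\left(X \right)} = -1$ ($E{\left(X \right)} = \left(- \frac{1}{4}\right) 4 = -1$)
$C{\left(R \right)} = 9 + R^{3}$ ($C{\left(R \right)} = \left(10 - 1\right) + R^{3} = 9 + R^{3}$)
$C{\left(E{\left(5 \right)} \right)} \left(\left(937 + 430\right) + \frac{799}{93}\right) = \left(9 + \left(-1\right)^{3}\right) \left(\left(937 + 430\right) + \frac{799}{93}\right) = \left(9 - 1\right) \left(1367 + 799 \cdot \frac{1}{93}\right) = 8 \left(1367 + \frac{799}{93}\right) = 8 \cdot \frac{127930}{93} = \frac{1023440}{93}$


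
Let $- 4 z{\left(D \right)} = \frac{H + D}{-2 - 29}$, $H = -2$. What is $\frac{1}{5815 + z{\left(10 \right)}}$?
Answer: $\frac{31}{180267} \approx 0.00017197$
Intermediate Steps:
$z{\left(D \right)} = - \frac{1}{62} + \frac{D}{124}$ ($z{\left(D \right)} = - \frac{\left(-2 + D\right) \frac{1}{-2 - 29}}{4} = - \frac{\left(-2 + D\right) \frac{1}{-31}}{4} = - \frac{\left(-2 + D\right) \left(- \frac{1}{31}\right)}{4} = - \frac{\frac{2}{31} - \frac{D}{31}}{4} = - \frac{1}{62} + \frac{D}{124}$)
$\frac{1}{5815 + z{\left(10 \right)}} = \frac{1}{5815 + \left(- \frac{1}{62} + \frac{1}{124} \cdot 10\right)} = \frac{1}{5815 + \left(- \frac{1}{62} + \frac{5}{62}\right)} = \frac{1}{5815 + \frac{2}{31}} = \frac{1}{\frac{180267}{31}} = \frac{31}{180267}$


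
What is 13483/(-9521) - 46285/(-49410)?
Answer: -45103109/94086522 ≈ -0.47938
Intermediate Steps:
13483/(-9521) - 46285/(-49410) = 13483*(-1/9521) - 46285*(-1/49410) = -13483/9521 + 9257/9882 = -45103109/94086522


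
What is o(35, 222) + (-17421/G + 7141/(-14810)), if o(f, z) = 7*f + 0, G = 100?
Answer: 10412589/148100 ≈ 70.308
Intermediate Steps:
o(f, z) = 7*f
o(35, 222) + (-17421/G + 7141/(-14810)) = 7*35 + (-17421/100 + 7141/(-14810)) = 245 + (-17421*1/100 + 7141*(-1/14810)) = 245 + (-17421/100 - 7141/14810) = 245 - 25871911/148100 = 10412589/148100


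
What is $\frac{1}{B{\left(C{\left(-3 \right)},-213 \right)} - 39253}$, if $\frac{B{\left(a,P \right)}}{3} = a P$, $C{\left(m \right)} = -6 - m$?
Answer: $- \frac{1}{37336} \approx -2.6784 \cdot 10^{-5}$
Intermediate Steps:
$B{\left(a,P \right)} = 3 P a$ ($B{\left(a,P \right)} = 3 a P = 3 P a$)
$\frac{1}{B{\left(C{\left(-3 \right)},-213 \right)} - 39253} = \frac{1}{3 \left(-213\right) \left(-6 - -3\right) - 39253} = \frac{1}{3 \left(-213\right) \left(-6 + 3\right) - 39253} = \frac{1}{3 \left(-213\right) \left(-3\right) - 39253} = \frac{1}{1917 - 39253} = \frac{1}{-37336} = - \frac{1}{37336}$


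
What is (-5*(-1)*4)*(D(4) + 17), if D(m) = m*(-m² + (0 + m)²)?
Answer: 340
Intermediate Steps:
D(m) = 0 (D(m) = m*(-m² + m²) = m*0 = 0)
(-5*(-1)*4)*(D(4) + 17) = (-5*(-1)*4)*(0 + 17) = (5*4)*17 = 20*17 = 340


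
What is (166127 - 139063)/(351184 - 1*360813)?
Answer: -27064/9629 ≈ -2.8107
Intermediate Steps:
(166127 - 139063)/(351184 - 1*360813) = 27064/(351184 - 360813) = 27064/(-9629) = 27064*(-1/9629) = -27064/9629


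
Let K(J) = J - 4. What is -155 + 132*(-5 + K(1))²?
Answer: 8293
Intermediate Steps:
K(J) = -4 + J
-155 + 132*(-5 + K(1))² = -155 + 132*(-5 + (-4 + 1))² = -155 + 132*(-5 - 3)² = -155 + 132*(-8)² = -155 + 132*64 = -155 + 8448 = 8293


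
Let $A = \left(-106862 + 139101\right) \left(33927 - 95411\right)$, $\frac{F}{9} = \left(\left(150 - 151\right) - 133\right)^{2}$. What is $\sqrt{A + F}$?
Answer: $4 i \sqrt{123876317} \approx 44520.0 i$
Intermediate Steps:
$F = 161604$ ($F = 9 \left(\left(150 - 151\right) - 133\right)^{2} = 9 \left(-1 - 133\right)^{2} = 9 \left(-134\right)^{2} = 9 \cdot 17956 = 161604$)
$A = -1982182676$ ($A = 32239 \left(-61484\right) = -1982182676$)
$\sqrt{A + F} = \sqrt{-1982182676 + 161604} = \sqrt{-1982021072} = 4 i \sqrt{123876317}$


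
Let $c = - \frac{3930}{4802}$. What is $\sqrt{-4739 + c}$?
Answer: $\frac{4 i \sqrt{711269}}{49} \approx 68.846 i$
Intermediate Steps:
$c = - \frac{1965}{2401}$ ($c = \left(-3930\right) \frac{1}{4802} = - \frac{1965}{2401} \approx -0.81841$)
$\sqrt{-4739 + c} = \sqrt{-4739 - \frac{1965}{2401}} = \sqrt{- \frac{11380304}{2401}} = \frac{4 i \sqrt{711269}}{49}$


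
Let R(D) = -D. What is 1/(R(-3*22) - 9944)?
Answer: -1/9878 ≈ -0.00010124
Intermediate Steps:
1/(R(-3*22) - 9944) = 1/(-(-3)*22 - 9944) = 1/(-1*(-66) - 9944) = 1/(66 - 9944) = 1/(-9878) = -1/9878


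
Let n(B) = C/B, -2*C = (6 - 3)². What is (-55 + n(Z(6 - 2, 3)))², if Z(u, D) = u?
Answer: 201601/64 ≈ 3150.0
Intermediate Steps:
C = -9/2 (C = -(6 - 3)²/2 = -½*3² = -½*9 = -9/2 ≈ -4.5000)
n(B) = -9/(2*B)
(-55 + n(Z(6 - 2, 3)))² = (-55 - 9/(2*(6 - 2)))² = (-55 - 9/2/4)² = (-55 - 9/2*¼)² = (-55 - 9/8)² = (-449/8)² = 201601/64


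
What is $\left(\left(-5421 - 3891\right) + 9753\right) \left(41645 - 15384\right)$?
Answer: $11581101$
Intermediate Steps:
$\left(\left(-5421 - 3891\right) + 9753\right) \left(41645 - 15384\right) = \left(\left(-5421 - 3891\right) + 9753\right) 26261 = \left(-9312 + 9753\right) 26261 = 441 \cdot 26261 = 11581101$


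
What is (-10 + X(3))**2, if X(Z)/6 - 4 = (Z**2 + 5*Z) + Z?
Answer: 30976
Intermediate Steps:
X(Z) = 24 + 6*Z**2 + 36*Z (X(Z) = 24 + 6*((Z**2 + 5*Z) + Z) = 24 + 6*(Z**2 + 6*Z) = 24 + (6*Z**2 + 36*Z) = 24 + 6*Z**2 + 36*Z)
(-10 + X(3))**2 = (-10 + (24 + 6*3**2 + 36*3))**2 = (-10 + (24 + 6*9 + 108))**2 = (-10 + (24 + 54 + 108))**2 = (-10 + 186)**2 = 176**2 = 30976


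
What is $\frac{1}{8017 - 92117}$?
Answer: $- \frac{1}{84100} \approx -1.1891 \cdot 10^{-5}$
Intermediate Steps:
$\frac{1}{8017 - 92117} = \frac{1}{-84100} = - \frac{1}{84100}$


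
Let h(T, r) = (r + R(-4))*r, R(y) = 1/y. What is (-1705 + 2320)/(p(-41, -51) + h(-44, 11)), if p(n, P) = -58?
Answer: 2460/241 ≈ 10.207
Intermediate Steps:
h(T, r) = r*(-¼ + r) (h(T, r) = (r + 1/(-4))*r = (r - ¼)*r = (-¼ + r)*r = r*(-¼ + r))
(-1705 + 2320)/(p(-41, -51) + h(-44, 11)) = (-1705 + 2320)/(-58 + 11*(-¼ + 11)) = 615/(-58 + 11*(43/4)) = 615/(-58 + 473/4) = 615/(241/4) = 615*(4/241) = 2460/241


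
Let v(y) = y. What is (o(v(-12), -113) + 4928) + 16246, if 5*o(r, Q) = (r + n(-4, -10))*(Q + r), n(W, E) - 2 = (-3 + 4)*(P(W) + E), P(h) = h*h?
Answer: 21274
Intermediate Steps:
P(h) = h²
n(W, E) = 2 + E + W² (n(W, E) = 2 + (-3 + 4)*(W² + E) = 2 + 1*(E + W²) = 2 + (E + W²) = 2 + E + W²)
o(r, Q) = (8 + r)*(Q + r)/5 (o(r, Q) = ((r + (2 - 10 + (-4)²))*(Q + r))/5 = ((r + (2 - 10 + 16))*(Q + r))/5 = ((r + 8)*(Q + r))/5 = ((8 + r)*(Q + r))/5 = (8 + r)*(Q + r)/5)
(o(v(-12), -113) + 4928) + 16246 = (((⅕)*(-12)² + (8/5)*(-113) + (8/5)*(-12) + (⅕)*(-113)*(-12)) + 4928) + 16246 = (((⅕)*144 - 904/5 - 96/5 + 1356/5) + 4928) + 16246 = ((144/5 - 904/5 - 96/5 + 1356/5) + 4928) + 16246 = (100 + 4928) + 16246 = 5028 + 16246 = 21274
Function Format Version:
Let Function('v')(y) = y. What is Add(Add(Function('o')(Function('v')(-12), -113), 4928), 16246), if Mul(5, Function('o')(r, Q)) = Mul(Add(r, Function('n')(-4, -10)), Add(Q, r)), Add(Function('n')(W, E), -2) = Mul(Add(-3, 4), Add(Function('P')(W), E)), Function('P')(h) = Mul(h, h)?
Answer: 21274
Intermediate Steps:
Function('P')(h) = Pow(h, 2)
Function('n')(W, E) = Add(2, E, Pow(W, 2)) (Function('n')(W, E) = Add(2, Mul(Add(-3, 4), Add(Pow(W, 2), E))) = Add(2, Mul(1, Add(E, Pow(W, 2)))) = Add(2, Add(E, Pow(W, 2))) = Add(2, E, Pow(W, 2)))
Function('o')(r, Q) = Mul(Rational(1, 5), Add(8, r), Add(Q, r)) (Function('o')(r, Q) = Mul(Rational(1, 5), Mul(Add(r, Add(2, -10, Pow(-4, 2))), Add(Q, r))) = Mul(Rational(1, 5), Mul(Add(r, Add(2, -10, 16)), Add(Q, r))) = Mul(Rational(1, 5), Mul(Add(r, 8), Add(Q, r))) = Mul(Rational(1, 5), Mul(Add(8, r), Add(Q, r))) = Mul(Rational(1, 5), Add(8, r), Add(Q, r)))
Add(Add(Function('o')(Function('v')(-12), -113), 4928), 16246) = Add(Add(Add(Mul(Rational(1, 5), Pow(-12, 2)), Mul(Rational(8, 5), -113), Mul(Rational(8, 5), -12), Mul(Rational(1, 5), -113, -12)), 4928), 16246) = Add(Add(Add(Mul(Rational(1, 5), 144), Rational(-904, 5), Rational(-96, 5), Rational(1356, 5)), 4928), 16246) = Add(Add(Add(Rational(144, 5), Rational(-904, 5), Rational(-96, 5), Rational(1356, 5)), 4928), 16246) = Add(Add(100, 4928), 16246) = Add(5028, 16246) = 21274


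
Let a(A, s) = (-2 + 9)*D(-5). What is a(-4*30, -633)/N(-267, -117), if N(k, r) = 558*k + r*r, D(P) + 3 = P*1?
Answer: 56/135297 ≈ 0.00041390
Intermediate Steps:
D(P) = -3 + P (D(P) = -3 + P*1 = -3 + P)
N(k, r) = r**2 + 558*k (N(k, r) = 558*k + r**2 = r**2 + 558*k)
a(A, s) = -56 (a(A, s) = (-2 + 9)*(-3 - 5) = 7*(-8) = -56)
a(-4*30, -633)/N(-267, -117) = -56/((-117)**2 + 558*(-267)) = -56/(13689 - 148986) = -56/(-135297) = -56*(-1/135297) = 56/135297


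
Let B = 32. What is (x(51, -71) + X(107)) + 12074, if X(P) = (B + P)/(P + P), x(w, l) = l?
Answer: 2568781/214 ≈ 12004.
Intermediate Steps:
X(P) = (32 + P)/(2*P) (X(P) = (32 + P)/(P + P) = (32 + P)/((2*P)) = (32 + P)*(1/(2*P)) = (32 + P)/(2*P))
(x(51, -71) + X(107)) + 12074 = (-71 + (½)*(32 + 107)/107) + 12074 = (-71 + (½)*(1/107)*139) + 12074 = (-71 + 139/214) + 12074 = -15055/214 + 12074 = 2568781/214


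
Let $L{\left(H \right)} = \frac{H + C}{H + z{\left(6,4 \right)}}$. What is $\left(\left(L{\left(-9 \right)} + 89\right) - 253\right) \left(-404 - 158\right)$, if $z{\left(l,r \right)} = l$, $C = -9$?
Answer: $88796$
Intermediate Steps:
$L{\left(H \right)} = \frac{-9 + H}{6 + H}$ ($L{\left(H \right)} = \frac{H - 9}{H + 6} = \frac{-9 + H}{6 + H}$)
$\left(\left(L{\left(-9 \right)} + 89\right) - 253\right) \left(-404 - 158\right) = \left(\left(\frac{-9 - 9}{6 - 9} + 89\right) - 253\right) \left(-404 - 158\right) = \left(\left(\frac{1}{-3} \left(-18\right) + 89\right) - 253\right) \left(-562\right) = \left(\left(\left(- \frac{1}{3}\right) \left(-18\right) + 89\right) - 253\right) \left(-562\right) = \left(\left(6 + 89\right) - 253\right) \left(-562\right) = \left(95 - 253\right) \left(-562\right) = \left(-158\right) \left(-562\right) = 88796$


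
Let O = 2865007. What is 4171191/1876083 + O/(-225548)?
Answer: -1478062379971/141048922828 ≈ -10.479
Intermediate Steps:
4171191/1876083 + O/(-225548) = 4171191/1876083 + 2865007/(-225548) = 4171191*(1/1876083) + 2865007*(-1/225548) = 1390397/625361 - 2865007/225548 = -1478062379971/141048922828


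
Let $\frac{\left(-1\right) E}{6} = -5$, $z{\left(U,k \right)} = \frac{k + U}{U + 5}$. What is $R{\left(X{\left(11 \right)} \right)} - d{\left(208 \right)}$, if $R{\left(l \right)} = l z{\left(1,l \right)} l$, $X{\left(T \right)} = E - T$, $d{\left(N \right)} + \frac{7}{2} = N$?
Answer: $\frac{5993}{6} \approx 998.83$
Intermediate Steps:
$z{\left(U,k \right)} = \frac{U + k}{5 + U}$
$E = 30$ ($E = \left(-6\right) \left(-5\right) = 30$)
$d{\left(N \right)} = - \frac{7}{2} + N$
$X{\left(T \right)} = 30 - T$
$R{\left(l \right)} = l^{2} \left(\frac{1}{6} + \frac{l}{6}\right)$ ($R{\left(l \right)} = l \frac{1 + l}{5 + 1} l = l \frac{1 + l}{6} l = l \left(\frac{1}{6} + \frac{l}{6}\right) l = l^{2} \left(\frac{1}{6} + \frac{l}{6}\right)$)
$R{\left(X{\left(11 \right)} \right)} - d{\left(208 \right)} = \frac{\left(30 - 11\right)^{2} \left(1 + \left(30 - 11\right)\right)}{6} - \left(- \frac{7}{2} + 208\right) = \frac{\left(30 - 11\right)^{2} \left(1 + \left(30 - 11\right)\right)}{6} - \frac{409}{2} = \frac{19^{2} \left(1 + 19\right)}{6} - \frac{409}{2} = \frac{1}{6} \cdot 361 \cdot 20 - \frac{409}{2} = \frac{3610}{3} - \frac{409}{2} = \frac{5993}{6}$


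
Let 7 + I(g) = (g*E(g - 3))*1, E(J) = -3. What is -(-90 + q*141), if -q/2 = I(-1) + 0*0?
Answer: -1038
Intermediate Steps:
I(g) = -7 - 3*g (I(g) = -7 + (g*(-3))*1 = -7 - 3*g*1 = -7 - 3*g)
q = 8 (q = -2*((-7 - 3*(-1)) + 0*0) = -2*((-7 + 3) + 0) = -2*(-4 + 0) = -2*(-4) = 8)
-(-90 + q*141) = -(-90 + 8*141) = -(-90 + 1128) = -1*1038 = -1038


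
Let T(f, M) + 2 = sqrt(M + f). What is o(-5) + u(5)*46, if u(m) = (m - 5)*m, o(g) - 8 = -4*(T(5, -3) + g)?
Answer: 36 - 4*sqrt(2) ≈ 30.343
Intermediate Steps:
T(f, M) = -2 + sqrt(M + f)
o(g) = 16 - 4*g - 4*sqrt(2) (o(g) = 8 - 4*((-2 + sqrt(-3 + 5)) + g) = 8 - 4*((-2 + sqrt(2)) + g) = 8 - 4*(-2 + g + sqrt(2)) = 8 + (8 - 4*g - 4*sqrt(2)) = 16 - 4*g - 4*sqrt(2))
u(m) = m*(-5 + m) (u(m) = (-5 + m)*m = m*(-5 + m))
o(-5) + u(5)*46 = (16 - 4*(-5) - 4*sqrt(2)) + (5*(-5 + 5))*46 = (16 + 20 - 4*sqrt(2)) + (5*0)*46 = (36 - 4*sqrt(2)) + 0*46 = (36 - 4*sqrt(2)) + 0 = 36 - 4*sqrt(2)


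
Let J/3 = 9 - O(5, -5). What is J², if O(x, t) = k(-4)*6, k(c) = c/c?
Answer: 81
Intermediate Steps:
k(c) = 1
O(x, t) = 6 (O(x, t) = 1*6 = 6)
J = 9 (J = 3*(9 - 1*6) = 3*(9 - 6) = 3*3 = 9)
J² = 9² = 81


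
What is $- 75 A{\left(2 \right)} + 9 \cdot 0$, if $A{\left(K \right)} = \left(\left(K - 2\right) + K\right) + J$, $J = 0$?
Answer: $-150$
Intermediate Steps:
$A{\left(K \right)} = -2 + 2 K$ ($A{\left(K \right)} = \left(\left(K - 2\right) + K\right) + 0 = \left(\left(-2 + K\right) + K\right) + 0 = \left(-2 + 2 K\right) + 0 = -2 + 2 K$)
$- 75 A{\left(2 \right)} + 9 \cdot 0 = - 75 \left(-2 + 2 \cdot 2\right) + 9 \cdot 0 = - 75 \left(-2 + 4\right) + 0 = \left(-75\right) 2 + 0 = -150 + 0 = -150$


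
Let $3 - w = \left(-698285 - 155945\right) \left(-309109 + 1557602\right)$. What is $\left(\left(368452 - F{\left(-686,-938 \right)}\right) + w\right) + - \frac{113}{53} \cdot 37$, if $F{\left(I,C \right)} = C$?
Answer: $\frac{56524528869318}{53} \approx 1.0665 \cdot 10^{12}$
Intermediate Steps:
$w = 1066500175393$ ($w = 3 - \left(-698285 - 155945\right) \left(-309109 + 1557602\right) = 3 - \left(-854230\right) 1248493 = 3 - -1066500175390 = 3 + 1066500175390 = 1066500175393$)
$\left(\left(368452 - F{\left(-686,-938 \right)}\right) + w\right) + - \frac{113}{53} \cdot 37 = \left(\left(368452 - -938\right) + 1066500175393\right) + - \frac{113}{53} \cdot 37 = \left(\left(368452 + 938\right) + 1066500175393\right) + \left(-113\right) \frac{1}{53} \cdot 37 = \left(369390 + 1066500175393\right) - \frac{4181}{53} = 1066500544783 - \frac{4181}{53} = \frac{56524528869318}{53}$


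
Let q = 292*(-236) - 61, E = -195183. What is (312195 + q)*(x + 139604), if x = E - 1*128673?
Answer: -44814139944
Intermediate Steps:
x = -323856 (x = -195183 - 1*128673 = -195183 - 128673 = -323856)
q = -68973 (q = -68912 - 61 = -68973)
(312195 + q)*(x + 139604) = (312195 - 68973)*(-323856 + 139604) = 243222*(-184252) = -44814139944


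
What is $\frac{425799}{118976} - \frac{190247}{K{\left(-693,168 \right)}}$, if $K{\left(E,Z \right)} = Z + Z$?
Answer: $- \frac{127794083}{227136} \approx -562.63$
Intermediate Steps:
$K{\left(E,Z \right)} = 2 Z$
$\frac{425799}{118976} - \frac{190247}{K{\left(-693,168 \right)}} = \frac{425799}{118976} - \frac{190247}{2 \cdot 168} = 425799 \cdot \frac{1}{118976} - \frac{190247}{336} = \frac{38709}{10816} - \frac{190247}{336} = - \frac{127794083}{227136}$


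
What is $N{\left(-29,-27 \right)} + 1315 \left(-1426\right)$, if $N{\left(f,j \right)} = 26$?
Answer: $-1875164$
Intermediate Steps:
$N{\left(-29,-27 \right)} + 1315 \left(-1426\right) = 26 + 1315 \left(-1426\right) = 26 - 1875190 = -1875164$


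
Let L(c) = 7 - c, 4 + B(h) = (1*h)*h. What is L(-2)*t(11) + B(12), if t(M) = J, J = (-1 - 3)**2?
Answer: 284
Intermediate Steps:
B(h) = -4 + h**2 (B(h) = -4 + (1*h)*h = -4 + h*h = -4 + h**2)
J = 16 (J = (-4)**2 = 16)
t(M) = 16
L(-2)*t(11) + B(12) = (7 - 1*(-2))*16 + (-4 + 12**2) = (7 + 2)*16 + (-4 + 144) = 9*16 + 140 = 144 + 140 = 284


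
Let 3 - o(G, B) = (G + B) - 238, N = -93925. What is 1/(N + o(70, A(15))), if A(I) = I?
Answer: -1/93769 ≈ -1.0665e-5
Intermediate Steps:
o(G, B) = 241 - B - G (o(G, B) = 3 - ((G + B) - 238) = 3 - ((B + G) - 238) = 3 - (-238 + B + G) = 3 + (238 - B - G) = 241 - B - G)
1/(N + o(70, A(15))) = 1/(-93925 + (241 - 1*15 - 1*70)) = 1/(-93925 + (241 - 15 - 70)) = 1/(-93925 + 156) = 1/(-93769) = -1/93769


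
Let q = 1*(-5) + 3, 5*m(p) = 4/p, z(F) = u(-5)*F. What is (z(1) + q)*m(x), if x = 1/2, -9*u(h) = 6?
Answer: -64/15 ≈ -4.2667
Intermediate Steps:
u(h) = -2/3 (u(h) = -1/9*6 = -2/3)
z(F) = -2*F/3
x = 1/2 ≈ 0.50000
m(p) = 4/(5*p) (m(p) = (4/p)/5 = 4/(5*p))
q = -2 (q = -5 + 3 = -2)
(z(1) + q)*m(x) = (-2/3*1 - 2)*(4/(5*(1/2))) = (-2/3 - 2)*((4/5)*2) = -8/3*8/5 = -64/15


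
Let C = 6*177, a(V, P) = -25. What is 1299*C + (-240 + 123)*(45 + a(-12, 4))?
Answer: 1377198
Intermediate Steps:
C = 1062
1299*C + (-240 + 123)*(45 + a(-12, 4)) = 1299*1062 + (-240 + 123)*(45 - 25) = 1379538 - 117*20 = 1379538 - 2340 = 1377198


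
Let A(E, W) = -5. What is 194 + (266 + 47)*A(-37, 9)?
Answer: -1371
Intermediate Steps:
194 + (266 + 47)*A(-37, 9) = 194 + (266 + 47)*(-5) = 194 + 313*(-5) = 194 - 1565 = -1371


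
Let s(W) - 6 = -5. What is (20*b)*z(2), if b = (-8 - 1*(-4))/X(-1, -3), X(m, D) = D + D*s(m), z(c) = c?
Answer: 80/3 ≈ 26.667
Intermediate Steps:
s(W) = 1 (s(W) = 6 - 5 = 1)
X(m, D) = 2*D (X(m, D) = D + D*1 = D + D = 2*D)
b = ⅔ (b = (-8 - 1*(-4))/((2*(-3))) = (-8 + 4)/(-6) = -4*(-⅙) = ⅔ ≈ 0.66667)
(20*b)*z(2) = (20*(⅔))*2 = (40/3)*2 = 80/3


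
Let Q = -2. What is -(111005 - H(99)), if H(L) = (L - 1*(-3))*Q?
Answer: -111209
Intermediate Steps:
H(L) = -6 - 2*L (H(L) = (L - 1*(-3))*(-2) = (L + 3)*(-2) = (3 + L)*(-2) = -6 - 2*L)
-(111005 - H(99)) = -(111005 - (-6 - 2*99)) = -(111005 - (-6 - 198)) = -(111005 - 1*(-204)) = -(111005 + 204) = -1*111209 = -111209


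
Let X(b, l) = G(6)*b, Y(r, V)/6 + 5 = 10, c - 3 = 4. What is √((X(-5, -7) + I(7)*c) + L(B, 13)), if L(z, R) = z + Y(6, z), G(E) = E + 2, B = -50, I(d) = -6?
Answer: I*√102 ≈ 10.1*I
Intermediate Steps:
c = 7 (c = 3 + 4 = 7)
Y(r, V) = 30 (Y(r, V) = -30 + 6*10 = -30 + 60 = 30)
G(E) = 2 + E
X(b, l) = 8*b (X(b, l) = (2 + 6)*b = 8*b)
L(z, R) = 30 + z (L(z, R) = z + 30 = 30 + z)
√((X(-5, -7) + I(7)*c) + L(B, 13)) = √((8*(-5) - 6*7) + (30 - 50)) = √((-40 - 42) - 20) = √(-82 - 20) = √(-102) = I*√102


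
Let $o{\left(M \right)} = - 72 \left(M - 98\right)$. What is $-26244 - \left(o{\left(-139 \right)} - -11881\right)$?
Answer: $-55189$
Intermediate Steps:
$o{\left(M \right)} = 7056 - 72 M$ ($o{\left(M \right)} = - 72 \left(-98 + M\right) = 7056 - 72 M$)
$-26244 - \left(o{\left(-139 \right)} - -11881\right) = -26244 - \left(\left(7056 - -10008\right) - -11881\right) = -26244 - \left(\left(7056 + 10008\right) + 11881\right) = -26244 - \left(17064 + 11881\right) = -26244 - 28945 = -55189$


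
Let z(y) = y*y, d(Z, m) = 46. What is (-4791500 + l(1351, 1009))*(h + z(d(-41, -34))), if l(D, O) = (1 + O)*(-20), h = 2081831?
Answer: -10027327779900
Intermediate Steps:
z(y) = y**2
l(D, O) = -20 - 20*O
(-4791500 + l(1351, 1009))*(h + z(d(-41, -34))) = (-4791500 + (-20 - 20*1009))*(2081831 + 46**2) = (-4791500 + (-20 - 20180))*(2081831 + 2116) = (-4791500 - 20200)*2083947 = -4811700*2083947 = -10027327779900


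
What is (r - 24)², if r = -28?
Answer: 2704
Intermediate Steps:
(r - 24)² = (-28 - 24)² = (-52)² = 2704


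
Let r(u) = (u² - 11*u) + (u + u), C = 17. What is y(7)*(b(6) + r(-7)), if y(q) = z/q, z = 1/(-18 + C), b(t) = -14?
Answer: -14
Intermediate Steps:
r(u) = u² - 9*u (r(u) = (u² - 11*u) + 2*u = u² - 9*u)
z = -1 (z = 1/(-18 + 17) = 1/(-1) = -1)
y(q) = -1/q
y(7)*(b(6) + r(-7)) = (-1/7)*(-14 - 7*(-9 - 7)) = (-1*⅐)*(-14 - 7*(-16)) = -(-14 + 112)/7 = -⅐*98 = -14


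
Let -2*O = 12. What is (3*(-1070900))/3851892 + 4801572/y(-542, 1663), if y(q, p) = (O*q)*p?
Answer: 7782020896/144661976943 ≈ 0.053795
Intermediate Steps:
O = -6 (O = -1/2*12 = -6)
y(q, p) = -6*p*q (y(q, p) = (-6*q)*p = -6*p*q)
(3*(-1070900))/3851892 + 4801572/y(-542, 1663) = (3*(-1070900))/3851892 + 4801572/((-6*1663*(-542))) = -3212700*1/3851892 + 4801572/5408076 = -267725/320991 + 4801572*(1/5408076) = -267725/320991 + 400131/450673 = 7782020896/144661976943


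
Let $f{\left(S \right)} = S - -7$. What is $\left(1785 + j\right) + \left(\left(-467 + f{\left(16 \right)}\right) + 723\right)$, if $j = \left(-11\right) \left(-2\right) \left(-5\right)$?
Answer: $1954$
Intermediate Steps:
$f{\left(S \right)} = 7 + S$ ($f{\left(S \right)} = S + 7 = 7 + S$)
$j = -110$ ($j = 22 \left(-5\right) = -110$)
$\left(1785 + j\right) + \left(\left(-467 + f{\left(16 \right)}\right) + 723\right) = \left(1785 - 110\right) + \left(\left(-467 + \left(7 + 16\right)\right) + 723\right) = 1675 + \left(\left(-467 + 23\right) + 723\right) = 1675 + \left(-444 + 723\right) = 1675 + 279 = 1954$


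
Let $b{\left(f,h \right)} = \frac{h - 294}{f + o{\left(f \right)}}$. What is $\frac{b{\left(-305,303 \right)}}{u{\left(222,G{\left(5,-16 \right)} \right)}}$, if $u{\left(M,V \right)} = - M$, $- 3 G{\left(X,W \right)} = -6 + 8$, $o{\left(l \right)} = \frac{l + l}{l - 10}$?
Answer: $\frac{189}{1412882} \approx 0.00013377$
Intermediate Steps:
$o{\left(l \right)} = \frac{2 l}{-10 + l}$
$G{\left(X,W \right)} = - \frac{2}{3}$ ($G{\left(X,W \right)} = - \frac{-6 + 8}{3} = \left(- \frac{1}{3}\right) 2 = - \frac{2}{3}$)
$b{\left(f,h \right)} = \frac{-294 + h}{f + \frac{2 f}{-10 + f}}$ ($b{\left(f,h \right)} = \frac{h - 294}{f + \frac{2 f}{-10 + f}} = \frac{-294 + h}{f + \frac{2 f}{-10 + f}}$)
$\frac{b{\left(-305,303 \right)}}{u{\left(222,G{\left(5,-16 \right)} \right)}} = \frac{\frac{1}{-305} \frac{1}{-8 - 305} \left(-294 + 303\right) \left(-10 - 305\right)}{\left(-1\right) 222} = \frac{\left(- \frac{1}{305}\right) \frac{1}{-313} \cdot 9 \left(-315\right)}{-222} = \left(- \frac{1}{305}\right) \left(- \frac{1}{313}\right) 9 \left(-315\right) \left(- \frac{1}{222}\right) = \left(- \frac{567}{19093}\right) \left(- \frac{1}{222}\right) = \frac{189}{1412882}$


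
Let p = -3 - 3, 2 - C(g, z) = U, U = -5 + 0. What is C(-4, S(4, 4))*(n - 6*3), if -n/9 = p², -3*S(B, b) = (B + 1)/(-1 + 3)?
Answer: -2394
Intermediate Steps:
U = -5
S(B, b) = -⅙ - B/6 (S(B, b) = -(B + 1)/(3*(-1 + 3)) = -(1 + B)/(3*2) = -(½ + B/2)/3 = -⅙ - B/6)
C(g, z) = 7 (C(g, z) = 2 - 1*(-5) = 2 + 5 = 7)
p = -6
n = -324 (n = -9*(-6)² = -9*36 = -324)
C(-4, S(4, 4))*(n - 6*3) = 7*(-324 - 6*3) = 7*(-324 - 18) = 7*(-342) = -2394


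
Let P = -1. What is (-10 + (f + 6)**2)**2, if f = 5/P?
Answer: 81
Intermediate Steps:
f = -5 (f = 5/(-1) = 5*(-1) = -5)
(-10 + (f + 6)**2)**2 = (-10 + (-5 + 6)**2)**2 = (-10 + 1**2)**2 = (-10 + 1)**2 = (-9)**2 = 81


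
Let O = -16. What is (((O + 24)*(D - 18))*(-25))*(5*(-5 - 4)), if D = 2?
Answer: -144000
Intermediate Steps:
(((O + 24)*(D - 18))*(-25))*(5*(-5 - 4)) = (((-16 + 24)*(2 - 18))*(-25))*(5*(-5 - 4)) = ((8*(-16))*(-25))*(5*(-9)) = -128*(-25)*(-45) = 3200*(-45) = -144000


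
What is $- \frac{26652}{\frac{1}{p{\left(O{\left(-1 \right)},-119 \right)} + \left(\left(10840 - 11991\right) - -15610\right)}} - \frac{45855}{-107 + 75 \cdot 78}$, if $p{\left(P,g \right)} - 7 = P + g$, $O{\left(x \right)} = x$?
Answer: $- \frac{2195833752711}{5743} \approx -3.8235 \cdot 10^{8}$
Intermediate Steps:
$p{\left(P,g \right)} = 7 + P + g$ ($p{\left(P,g \right)} = 7 + \left(P + g\right) = 7 + P + g$)
$- \frac{26652}{\frac{1}{p{\left(O{\left(-1 \right)},-119 \right)} + \left(\left(10840 - 11991\right) - -15610\right)}} - \frac{45855}{-107 + 75 \cdot 78} = - \frac{26652}{\frac{1}{\left(7 - 1 - 119\right) + \left(\left(10840 - 11991\right) - -15610\right)}} - \frac{45855}{-107 + 75 \cdot 78} = - \frac{26652}{\frac{1}{-113 + \left(-1151 + 15610\right)}} - \frac{45855}{-107 + 5850} = - \frac{26652}{\frac{1}{-113 + 14459}} - \frac{45855}{5743} = - \frac{26652}{\frac{1}{14346}} - \frac{45855}{5743} = - 26652 \frac{1}{\frac{1}{14346}} - \frac{45855}{5743} = \left(-26652\right) 14346 - \frac{45855}{5743} = -382349592 - \frac{45855}{5743} = - \frac{2195833752711}{5743}$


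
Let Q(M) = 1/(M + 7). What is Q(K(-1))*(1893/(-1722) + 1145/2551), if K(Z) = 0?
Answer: -952451/10249918 ≈ -0.092923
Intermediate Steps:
Q(M) = 1/(7 + M)
Q(K(-1))*(1893/(-1722) + 1145/2551) = (1893/(-1722) + 1145/2551)/(7 + 0) = (1893*(-1/1722) + 1145*(1/2551))/7 = (-631/574 + 1145/2551)/7 = (⅐)*(-952451/1464274) = -952451/10249918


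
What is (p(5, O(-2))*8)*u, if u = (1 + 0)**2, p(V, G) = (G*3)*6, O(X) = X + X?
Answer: -576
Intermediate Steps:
O(X) = 2*X
p(V, G) = 18*G (p(V, G) = (3*G)*6 = 18*G)
u = 1 (u = 1**2 = 1)
(p(5, O(-2))*8)*u = ((18*(2*(-2)))*8)*1 = ((18*(-4))*8)*1 = -72*8*1 = -576*1 = -576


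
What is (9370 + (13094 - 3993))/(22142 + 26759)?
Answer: 18471/48901 ≈ 0.37772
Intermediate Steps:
(9370 + (13094 - 3993))/(22142 + 26759) = (9370 + 9101)/48901 = 18471*(1/48901) = 18471/48901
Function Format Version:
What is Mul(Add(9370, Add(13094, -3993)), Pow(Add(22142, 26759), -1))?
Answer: Rational(18471, 48901) ≈ 0.37772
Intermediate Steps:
Mul(Add(9370, Add(13094, -3993)), Pow(Add(22142, 26759), -1)) = Mul(Add(9370, 9101), Pow(48901, -1)) = Mul(18471, Rational(1, 48901)) = Rational(18471, 48901)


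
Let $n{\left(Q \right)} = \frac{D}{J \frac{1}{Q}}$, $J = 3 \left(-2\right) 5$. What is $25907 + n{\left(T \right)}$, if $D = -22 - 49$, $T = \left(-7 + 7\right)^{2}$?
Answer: $25907$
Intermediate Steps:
$T = 0$ ($T = 0^{2} = 0$)
$J = -30$ ($J = \left(-6\right) 5 = -30$)
$D = -71$
$n{\left(Q \right)} = \frac{71 Q}{30}$ ($n{\left(Q \right)} = - \frac{71}{\left(-30\right) \frac{1}{Q}} = - 71 \left(- \frac{Q}{30}\right) = \frac{71 Q}{30}$)
$25907 + n{\left(T \right)} = 25907 + \frac{71}{30} \cdot 0 = 25907 + 0 = 25907$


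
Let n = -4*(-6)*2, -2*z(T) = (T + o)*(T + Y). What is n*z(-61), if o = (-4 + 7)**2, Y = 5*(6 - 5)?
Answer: -69888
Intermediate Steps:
Y = 5 (Y = 5*1 = 5)
o = 9 (o = 3**2 = 9)
z(T) = -(5 + T)*(9 + T)/2 (z(T) = -(T + 9)*(T + 5)/2 = -(9 + T)*(5 + T)/2 = -(5 + T)*(9 + T)/2)
n = 48 (n = 24*2 = 48)
n*z(-61) = 48*(-45/2 - 7*(-61) - 1/2*(-61)**2) = 48*(-45/2 + 427 - 1/2*3721) = 48*(-45/2 + 427 - 3721/2) = 48*(-1456) = -69888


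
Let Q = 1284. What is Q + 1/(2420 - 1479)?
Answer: 1208245/941 ≈ 1284.0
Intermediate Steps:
Q + 1/(2420 - 1479) = 1284 + 1/(2420 - 1479) = 1284 + 1/941 = 1208245/941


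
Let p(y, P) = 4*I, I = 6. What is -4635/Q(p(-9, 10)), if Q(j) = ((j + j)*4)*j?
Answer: -515/512 ≈ -1.0059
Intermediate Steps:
p(y, P) = 24 (p(y, P) = 4*6 = 24)
Q(j) = 8*j² (Q(j) = ((2*j)*4)*j = (8*j)*j = 8*j²)
-4635/Q(p(-9, 10)) = -4635/(8*24²) = -4635/(8*576) = -4635/4608 = -4635*1/4608 = -515/512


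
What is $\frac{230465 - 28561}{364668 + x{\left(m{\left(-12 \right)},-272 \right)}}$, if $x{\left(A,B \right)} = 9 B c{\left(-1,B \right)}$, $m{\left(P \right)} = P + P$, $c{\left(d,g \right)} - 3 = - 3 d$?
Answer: $\frac{50476}{87495} \approx 0.5769$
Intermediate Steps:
$c{\left(d,g \right)} = 3 - 3 d$
$m{\left(P \right)} = 2 P$
$x{\left(A,B \right)} = 54 B$ ($x{\left(A,B \right)} = 9 B \left(3 - -3\right) = 9 B \left(3 + 3\right) = 9 B 6 = 54 B$)
$\frac{230465 - 28561}{364668 + x{\left(m{\left(-12 \right)},-272 \right)}} = \frac{230465 - 28561}{364668 + 54 \left(-272\right)} = \frac{201904}{364668 - 14688} = \frac{201904}{349980} = 201904 \cdot \frac{1}{349980} = \frac{50476}{87495}$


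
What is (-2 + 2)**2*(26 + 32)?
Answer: 0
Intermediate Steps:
(-2 + 2)**2*(26 + 32) = 0**2*58 = 0*58 = 0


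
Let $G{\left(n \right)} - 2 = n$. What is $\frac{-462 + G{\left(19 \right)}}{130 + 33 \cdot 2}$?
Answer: $- \frac{9}{4} \approx -2.25$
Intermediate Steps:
$G{\left(n \right)} = 2 + n$
$\frac{-462 + G{\left(19 \right)}}{130 + 33 \cdot 2} = \frac{-462 + \left(2 + 19\right)}{130 + 33 \cdot 2} = \frac{-462 + 21}{130 + 66} = - \frac{441}{196} = \left(-441\right) \frac{1}{196} = - \frac{9}{4}$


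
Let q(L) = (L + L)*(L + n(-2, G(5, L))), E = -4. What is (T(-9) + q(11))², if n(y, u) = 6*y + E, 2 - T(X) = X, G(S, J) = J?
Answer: 9801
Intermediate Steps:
T(X) = 2 - X
n(y, u) = -4 + 6*y (n(y, u) = 6*y - 4 = -4 + 6*y)
q(L) = 2*L*(-16 + L) (q(L) = (L + L)*(L + (-4 + 6*(-2))) = (2*L)*(L + (-4 - 12)) = (2*L)*(L - 16) = (2*L)*(-16 + L) = 2*L*(-16 + L))
(T(-9) + q(11))² = ((2 - 1*(-9)) + 2*11*(-16 + 11))² = ((2 + 9) + 2*11*(-5))² = (11 - 110)² = (-99)² = 9801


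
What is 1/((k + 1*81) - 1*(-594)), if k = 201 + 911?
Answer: 1/1787 ≈ 0.00055960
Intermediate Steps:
k = 1112
1/((k + 1*81) - 1*(-594)) = 1/((1112 + 1*81) - 1*(-594)) = 1/((1112 + 81) + 594) = 1/(1193 + 594) = 1/1787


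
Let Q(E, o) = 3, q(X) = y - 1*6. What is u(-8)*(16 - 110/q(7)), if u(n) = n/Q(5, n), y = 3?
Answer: -1264/9 ≈ -140.44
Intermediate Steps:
q(X) = -3 (q(X) = 3 - 1*6 = 3 - 6 = -3)
u(n) = n/3
u(-8)*(16 - 110/q(7)) = ((1/3)*(-8))*(16 - 110/(-3)) = -8*(16 - 110*(-1/3))/3 = -8*(16 + 110/3)/3 = -8/3*158/3 = -1264/9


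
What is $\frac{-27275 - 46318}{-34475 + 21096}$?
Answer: $\frac{4329}{787} \approx 5.5006$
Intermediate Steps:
$\frac{-27275 - 46318}{-34475 + 21096} = - \frac{73593}{-13379} = \left(-73593\right) \left(- \frac{1}{13379}\right) = \frac{4329}{787}$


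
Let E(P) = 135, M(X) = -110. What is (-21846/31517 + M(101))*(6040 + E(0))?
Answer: -21542821300/31517 ≈ -6.8353e+5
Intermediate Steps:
(-21846/31517 + M(101))*(6040 + E(0)) = (-21846/31517 - 110)*(6040 + 135) = (-21846*1/31517 - 110)*6175 = (-21846/31517 - 110)*6175 = -3488716/31517*6175 = -21542821300/31517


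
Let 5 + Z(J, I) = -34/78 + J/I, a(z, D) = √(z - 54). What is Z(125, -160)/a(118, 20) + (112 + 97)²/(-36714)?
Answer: -120162505/61092096 ≈ -1.9669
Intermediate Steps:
a(z, D) = √(-54 + z)
Z(J, I) = -212/39 + J/I (Z(J, I) = -5 + (-34/78 + J/I) = -5 + (-34*1/78 + J/I) = -5 + (-17/39 + J/I) = -212/39 + J/I)
Z(125, -160)/a(118, 20) + (112 + 97)²/(-36714) = (-212/39 + 125/(-160))/(√(-54 + 118)) + (112 + 97)²/(-36714) = (-212/39 + 125*(-1/160))/(√64) + 209²*(-1/36714) = (-212/39 - 25/32)/8 + 43681*(-1/36714) = -7759/1248*⅛ - 43681/36714 = -7759/9984 - 43681/36714 = -120162505/61092096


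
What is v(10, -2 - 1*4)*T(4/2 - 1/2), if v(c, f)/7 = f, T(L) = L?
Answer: -63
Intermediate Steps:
v(c, f) = 7*f
v(10, -2 - 1*4)*T(4/2 - 1/2) = (7*(-2 - 1*4))*(4/2 - 1/2) = (7*(-2 - 4))*(4*(½) - 1*½) = (7*(-6))*(2 - ½) = -42*3/2 = -63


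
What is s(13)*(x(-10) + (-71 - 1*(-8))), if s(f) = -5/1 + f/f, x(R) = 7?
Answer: 224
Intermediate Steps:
s(f) = -4 (s(f) = -5*1 + 1 = -5 + 1 = -4)
s(13)*(x(-10) + (-71 - 1*(-8))) = -4*(7 + (-71 - 1*(-8))) = -4*(7 + (-71 + 8)) = -4*(7 - 63) = -4*(-56) = 224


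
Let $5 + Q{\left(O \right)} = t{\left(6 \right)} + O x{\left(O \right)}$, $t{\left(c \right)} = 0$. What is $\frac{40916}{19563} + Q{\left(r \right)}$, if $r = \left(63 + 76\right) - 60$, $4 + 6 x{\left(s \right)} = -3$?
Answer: $- \frac{3719911}{39126} \approx -95.075$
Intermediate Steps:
$x{\left(s \right)} = - \frac{7}{6}$ ($x{\left(s \right)} = - \frac{2}{3} + \frac{1}{6} \left(-3\right) = - \frac{2}{3} - \frac{1}{2} = - \frac{7}{6}$)
$r = 79$ ($r = 139 - 60 = 79$)
$Q{\left(O \right)} = -5 - \frac{7 O}{6}$ ($Q{\left(O \right)} = -5 + \left(0 + O \left(- \frac{7}{6}\right)\right) = -5 + \left(0 - \frac{7 O}{6}\right) = -5 - \frac{7 O}{6}$)
$\frac{40916}{19563} + Q{\left(r \right)} = \frac{40916}{19563} - \frac{583}{6} = - \frac{3719911}{39126}$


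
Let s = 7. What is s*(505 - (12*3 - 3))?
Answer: 3304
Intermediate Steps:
s*(505 - (12*3 - 3)) = 7*(505 - (12*3 - 3)) = 7*(505 - (36 - 3)) = 7*(505 - 1*33) = 7*(505 - 33) = 7*472 = 3304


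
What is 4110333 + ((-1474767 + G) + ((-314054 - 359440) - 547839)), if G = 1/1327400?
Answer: 1877252884201/1327400 ≈ 1.4142e+6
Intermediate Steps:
G = 1/1327400 ≈ 7.5335e-7
4110333 + ((-1474767 + G) + ((-314054 - 359440) - 547839)) = 4110333 + ((-1474767 + 1/1327400) + ((-314054 - 359440) - 547839)) = 4110333 + (-1957605715799/1327400 + (-673494 - 547839)) = 4110333 + (-1957605715799/1327400 - 1221333) = 4110333 - 3578803139999/1327400 = 1877252884201/1327400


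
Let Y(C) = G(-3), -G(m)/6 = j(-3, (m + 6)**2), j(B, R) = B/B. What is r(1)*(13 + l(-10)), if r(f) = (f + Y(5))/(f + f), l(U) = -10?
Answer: -15/2 ≈ -7.5000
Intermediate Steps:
j(B, R) = 1
G(m) = -6 (G(m) = -6*1 = -6)
Y(C) = -6
r(f) = (-6 + f)/(2*f) (r(f) = (f - 6)/(f + f) = (-6 + f)/((2*f)) = (-6 + f)*(1/(2*f)) = (-6 + f)/(2*f))
r(1)*(13 + l(-10)) = ((1/2)*(-6 + 1)/1)*(13 - 10) = ((1/2)*1*(-5))*3 = -5/2*3 = -15/2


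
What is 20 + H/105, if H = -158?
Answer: 1942/105 ≈ 18.495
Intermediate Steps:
20 + H/105 = 20 - 158/105 = 1942/105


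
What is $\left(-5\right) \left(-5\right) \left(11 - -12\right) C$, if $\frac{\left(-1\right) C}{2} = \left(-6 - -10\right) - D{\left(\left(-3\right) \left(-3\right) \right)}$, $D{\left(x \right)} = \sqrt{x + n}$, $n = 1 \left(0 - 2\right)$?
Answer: $-4600 + 1150 \sqrt{7} \approx -1557.4$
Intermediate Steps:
$n = -2$ ($n = 1 \left(-2\right) = -2$)
$D{\left(x \right)} = \sqrt{-2 + x}$ ($D{\left(x \right)} = \sqrt{x - 2} = \sqrt{-2 + x}$)
$C = -8 + 2 \sqrt{7}$ ($C = - 2 \left(\left(-6 - -10\right) - \sqrt{-2 - -9}\right) = - 2 \left(\left(-6 + 10\right) - \sqrt{-2 + 9}\right) = - 2 \left(4 - \sqrt{7}\right) = -8 + 2 \sqrt{7} \approx -2.7085$)
$\left(-5\right) \left(-5\right) \left(11 - -12\right) C = \left(-5\right) \left(-5\right) \left(11 - -12\right) \left(-8 + 2 \sqrt{7}\right) = 25 \left(11 + 12\right) \left(-8 + 2 \sqrt{7}\right) = 25 \cdot 23 \left(-8 + 2 \sqrt{7}\right) = 575 \left(-8 + 2 \sqrt{7}\right) = -4600 + 1150 \sqrt{7}$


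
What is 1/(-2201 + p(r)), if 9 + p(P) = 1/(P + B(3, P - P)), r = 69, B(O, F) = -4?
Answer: -65/143649 ≈ -0.00045249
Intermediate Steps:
p(P) = -9 + 1/(-4 + P) (p(P) = -9 + 1/(P - 4) = -9 + 1/(-4 + P))
1/(-2201 + p(r)) = 1/(-2201 + (37 - 9*69)/(-4 + 69)) = 1/(-2201 + (37 - 621)/65) = 1/(-2201 + (1/65)*(-584)) = 1/(-2201 - 584/65) = 1/(-143649/65) = -65/143649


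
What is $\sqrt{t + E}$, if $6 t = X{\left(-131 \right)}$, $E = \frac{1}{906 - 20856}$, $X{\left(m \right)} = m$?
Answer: $\frac{2 i \sqrt{2413817}}{665} \approx 4.6726 i$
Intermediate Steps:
$E = - \frac{1}{19950}$ ($E = \frac{1}{-19950} = - \frac{1}{19950} \approx -5.0125 \cdot 10^{-5}$)
$t = - \frac{131}{6}$ ($t = \frac{1}{6} \left(-131\right) = - \frac{131}{6} \approx -21.833$)
$\sqrt{t + E} = \sqrt{- \frac{131}{6} - \frac{1}{19950}} = \sqrt{- \frac{72596}{3325}} = \frac{2 i \sqrt{2413817}}{665}$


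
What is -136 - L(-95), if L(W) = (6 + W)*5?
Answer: 309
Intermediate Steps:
L(W) = 30 + 5*W
-136 - L(-95) = -136 - (30 + 5*(-95)) = -136 - (30 - 475) = -136 - 1*(-445) = -136 + 445 = 309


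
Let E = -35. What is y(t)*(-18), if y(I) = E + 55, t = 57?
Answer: -360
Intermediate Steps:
y(I) = 20 (y(I) = -35 + 55 = 20)
y(t)*(-18) = 20*(-18) = -360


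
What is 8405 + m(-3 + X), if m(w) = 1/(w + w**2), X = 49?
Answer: 18171611/2162 ≈ 8405.0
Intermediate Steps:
8405 + m(-3 + X) = 8405 + 1/((-3 + 49)*(1 + (-3 + 49))) = 8405 + 1/(46*(1 + 46)) = 8405 + (1/46)/47 = 8405 + (1/46)*(1/47) = 8405 + 1/2162 = 18171611/2162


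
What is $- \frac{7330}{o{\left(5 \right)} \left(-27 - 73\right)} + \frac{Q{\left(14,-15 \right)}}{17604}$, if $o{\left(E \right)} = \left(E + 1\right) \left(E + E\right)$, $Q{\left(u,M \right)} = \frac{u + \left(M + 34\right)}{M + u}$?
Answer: $\frac{357887}{293400} \approx 1.2198$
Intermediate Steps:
$Q{\left(u,M \right)} = \frac{34 + M + u}{M + u}$ ($Q{\left(u,M \right)} = \frac{u + \left(34 + M\right)}{M + u} = \frac{34 + M + u}{M + u}$)
$o{\left(E \right)} = 2 E \left(1 + E\right)$ ($o{\left(E \right)} = \left(1 + E\right) 2 E = 2 E \left(1 + E\right)$)
$- \frac{7330}{o{\left(5 \right)} \left(-27 - 73\right)} + \frac{Q{\left(14,-15 \right)}}{17604} = - \frac{7330}{2 \cdot 5 \left(1 + 5\right) \left(-27 - 73\right)} + \frac{\frac{1}{-15 + 14} \left(34 - 15 + 14\right)}{17604} = - \frac{7330}{2 \cdot 5 \cdot 6 \left(-100\right)} + \frac{1}{-1} \cdot 33 \cdot \frac{1}{17604} = - \frac{7330}{60 \left(-100\right)} + \left(-1\right) 33 \cdot \frac{1}{17604} = - \frac{7330}{-6000} - \frac{11}{5868} = \left(-7330\right) \left(- \frac{1}{6000}\right) - \frac{11}{5868} = \frac{733}{600} - \frac{11}{5868} = \frac{357887}{293400}$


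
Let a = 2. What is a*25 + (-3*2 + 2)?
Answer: 46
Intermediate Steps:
a*25 + (-3*2 + 2) = 2*25 + (-3*2 + 2) = 50 + (-6 + 2) = 50 - 4 = 46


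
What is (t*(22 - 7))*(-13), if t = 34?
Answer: -6630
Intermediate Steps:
(t*(22 - 7))*(-13) = (34*(22 - 7))*(-13) = (34*15)*(-13) = 510*(-13) = -6630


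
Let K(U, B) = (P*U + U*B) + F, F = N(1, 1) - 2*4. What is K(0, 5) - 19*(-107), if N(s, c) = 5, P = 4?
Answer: 2030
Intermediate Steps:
F = -3 (F = 5 - 2*4 = 5 - 8 = -3)
K(U, B) = -3 + 4*U + B*U (K(U, B) = (4*U + U*B) - 3 = (4*U + B*U) - 3 = -3 + 4*U + B*U)
K(0, 5) - 19*(-107) = (-3 + 4*0 + 5*0) - 19*(-107) = (-3 + 0 + 0) + 2033 = -3 + 2033 = 2030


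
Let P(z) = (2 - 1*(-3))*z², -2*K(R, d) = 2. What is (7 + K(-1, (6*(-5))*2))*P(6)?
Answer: 1080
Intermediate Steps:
K(R, d) = -1 (K(R, d) = -½*2 = -1)
P(z) = 5*z² (P(z) = (2 + 3)*z² = 5*z²)
(7 + K(-1, (6*(-5))*2))*P(6) = (7 - 1)*(5*6²) = 6*(5*36) = 6*180 = 1080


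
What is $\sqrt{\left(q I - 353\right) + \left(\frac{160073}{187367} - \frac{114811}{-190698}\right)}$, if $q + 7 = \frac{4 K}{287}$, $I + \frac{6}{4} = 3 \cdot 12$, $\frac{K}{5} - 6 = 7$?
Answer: $\frac{i \sqrt{10788281467849072802655894}}{138576445833} \approx 23.702 i$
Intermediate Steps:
$K = 65$ ($K = 30 + 5 \cdot 7 = 30 + 35 = 65$)
$I = \frac{69}{2}$ ($I = - \frac{3}{2} + 3 \cdot 12 = - \frac{3}{2} + 36 = \frac{69}{2} \approx 34.5$)
$q = - \frac{1749}{287}$ ($q = -7 + \frac{4 \cdot 65}{287} = -7 + 260 \cdot \frac{1}{287} = -7 + \frac{260}{287} = - \frac{1749}{287} \approx -6.0941$)
$\sqrt{\left(q I - 353\right) + \left(\frac{160073}{187367} - \frac{114811}{-190698}\right)} = \sqrt{\left(\left(- \frac{1749}{287}\right) \frac{69}{2} - 353\right) + \left(\frac{160073}{187367} - \frac{114811}{-190698}\right)} = \sqrt{\left(- \frac{120681}{574} - 353\right) + \left(160073 \cdot \frac{1}{187367} - - \frac{3103}{5154}\right)} = \sqrt{- \frac{323303}{574} + \left(\frac{160073}{187367} + \frac{3103}{5154}\right)} = \sqrt{- \frac{323303}{574} + \frac{1406416043}{965689518}} = \sqrt{- \frac{77850758857318}{138576445833}} = \frac{i \sqrt{10788281467849072802655894}}{138576445833}$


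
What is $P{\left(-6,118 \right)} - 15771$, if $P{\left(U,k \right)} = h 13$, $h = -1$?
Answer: $-15784$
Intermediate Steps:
$P{\left(U,k \right)} = -13$ ($P{\left(U,k \right)} = \left(-1\right) 13 = -13$)
$P{\left(-6,118 \right)} - 15771 = -13 - 15771 = -15784$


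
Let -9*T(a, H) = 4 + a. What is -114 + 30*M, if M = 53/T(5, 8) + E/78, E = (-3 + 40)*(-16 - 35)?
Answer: -31587/13 ≈ -2429.8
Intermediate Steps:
T(a, H) = -4/9 - a/9 (T(a, H) = -(4 + a)/9 = -4/9 - a/9)
E = -1887 (E = 37*(-51) = -1887)
M = -2007/26 (M = 53/(-4/9 - ⅑*5) - 1887/78 = 53/(-4/9 - 5/9) - 1887*1/78 = 53/(-1) - 629/26 = 53*(-1) - 629/26 = -53 - 629/26 = -2007/26 ≈ -77.192)
-114 + 30*M = -114 + 30*(-2007/26) = -114 - 30105/13 = -31587/13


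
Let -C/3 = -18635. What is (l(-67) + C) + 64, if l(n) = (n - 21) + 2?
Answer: 55883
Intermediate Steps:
C = 55905 (C = -3*(-18635) = 55905)
l(n) = -19 + n (l(n) = (-21 + n) + 2 = -19 + n)
(l(-67) + C) + 64 = ((-19 - 67) + 55905) + 64 = (-86 + 55905) + 64 = 55819 + 64 = 55883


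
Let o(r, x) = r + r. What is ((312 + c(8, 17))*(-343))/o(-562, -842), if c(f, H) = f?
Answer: 27440/281 ≈ 97.651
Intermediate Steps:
o(r, x) = 2*r
((312 + c(8, 17))*(-343))/o(-562, -842) = ((312 + 8)*(-343))/((2*(-562))) = (320*(-343))/(-1124) = -109760*(-1/1124) = 27440/281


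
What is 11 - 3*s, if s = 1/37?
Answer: 404/37 ≈ 10.919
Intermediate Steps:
s = 1/37 ≈ 0.027027
11 - 3*s = 11 - 3*1/37 = 11 - 3/37 = 404/37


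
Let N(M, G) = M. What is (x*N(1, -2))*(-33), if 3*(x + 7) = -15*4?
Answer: 891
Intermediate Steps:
x = -27 (x = -7 + (-15*4)/3 = -7 + (1/3)*(-60) = -7 - 20 = -27)
(x*N(1, -2))*(-33) = -27*1*(-33) = -27*(-33) = 891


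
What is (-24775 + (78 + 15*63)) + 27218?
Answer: 3466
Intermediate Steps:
(-24775 + (78 + 15*63)) + 27218 = (-24775 + (78 + 945)) + 27218 = (-24775 + 1023) + 27218 = -23752 + 27218 = 3466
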